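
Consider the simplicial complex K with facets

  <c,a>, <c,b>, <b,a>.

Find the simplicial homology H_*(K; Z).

K has 3 vertices, 3 edges.
rank ∂_0 = 0, rank ∂_1 = 2 ⇒ b_0 = 3 − 0 − 2 = 1; all invariant factors of ∂_1 are 1 so no torsion. So H_0 ≅ Z.
rank ∂_1 = 2, rank ∂_2 = 0 ⇒ b_1 = 3 − 2 − 0 = 1. So H_1 ≅ Z.

H_0 ≅ Z,  H_1 ≅ Z.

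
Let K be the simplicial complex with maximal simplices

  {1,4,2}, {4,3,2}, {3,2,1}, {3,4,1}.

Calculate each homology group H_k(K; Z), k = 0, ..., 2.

H_0 = Z,  H_1 = 0,  H_2 = Z.

Order the vertices as 1 < 2 < 3 < 4. Listing each simplex with vertices in this order, K has dimension 2 with simplices:

  0-simplices (4): [1], [2], [3], [4]
  1-simplices (6): [1,2], [1,3], [1,4], [2,3], [2,4], [3,4]
  2-simplices (4): [1,2,3], [1,2,4], [1,3,4], [2,3,4]

so the chain groups are C_0 ≅ Z^4, C_1 ≅ Z^6, C_2 ≅ Z^4.

∂_1: C_1 → C_0 sends each edge [p,q] (with p < q) to q − p.
As a 4×6 matrix over Z this has rank 3, with invariant factors (1,1,1).

The boundary map ∂_2: C_2 → C_1 acts by ∂[p,q,r] = [q,r] − [p,r] + [p,q]. For instance
  ∂[2,3,4] = [3,4] − [2,4] + [2,3],
  ∂[1,2,3] = [2,3] − [1,3] + [1,2].
As a 6×4 matrix over Z this has rank 3, with invariant factors (1,1,1).

Now H_k = ker ∂_k / im ∂_{k+1}, so:

  H_0: rank C_0 − rank ∂_1 = 4 − 3 = 1, and the invariant factors of ∂_1 are all 1, so H_0 ≅ Z.
  H_1: rank ker ∂_1 − rank ∂_2 = (6 − 3) − 3 = 0, and the invariant factors of ∂_2 are all 1, so H_1 ≅ 0.
  H_2: rank ker ∂_2 − rank ∂_3 = (4 − 3) − 0 = 1, and there is no ∂_3, so H_2 ≅ Z.

(K is a triangulation of the 2-sphere S^2.)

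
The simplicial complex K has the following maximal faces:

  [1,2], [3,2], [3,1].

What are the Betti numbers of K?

b_0 = 1, b_1 = 1.

Order the vertices as 1 < 2 < 3. Listing each simplex with vertices in this order, K has dimension 1 with simplices:

  0-simplices (3): [1], [2], [3]
  1-simplices (3): [1,2], [1,3], [2,3]

Hence C_0 ≅ Z^3, C_1 ≅ Z^3.

∂_1: C_1 → C_0 is given by ∂[p,q] = [q] − [p]. For instance
  ∂[2,3] = [3] − [2].
As a 3×3 matrix over Z this has rank 2, with invariant factors (1,1).

Reading off H_k = ker ∂_k / im ∂_{k+1}:

  H_0: rank C_0 − rank ∂_1 = 3 − 2 = 1, and the invariant factors of ∂_1 are all 1, so H_0 ≅ Z.
  H_1: rank ker ∂_1 − rank ∂_2 = (3 − 2) − 0 = 1, and there is no ∂_2, so H_1 ≅ Z.

As a check, the Euler characteristic is 3 − 3 = 0, which agrees with 1 − 1 = 0.

Hence the Betti numbers are b_0 = 1, b_1 = 1.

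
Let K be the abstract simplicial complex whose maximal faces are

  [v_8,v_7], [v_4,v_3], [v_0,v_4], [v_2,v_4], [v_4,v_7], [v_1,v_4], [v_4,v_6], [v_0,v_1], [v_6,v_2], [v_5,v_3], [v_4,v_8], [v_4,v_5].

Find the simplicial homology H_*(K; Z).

We work with the vertex ordering v_0 < v_1 < v_2 < v_3 < v_4 < v_5 < v_6 < v_7 < v_8. The simplices of K, each written with vertices in increasing order, are:

  0-simplices (9): [v_0], [v_1], [v_2], [v_3], [v_4], [v_5], [v_6], [v_7], [v_8]
  1-simplices (12): [v_0,v_1], [v_0,v_4], [v_1,v_4], [v_2,v_4], [v_2,v_6], [v_3,v_4], [v_3,v_5], [v_4,v_5], [v_4,v_6], [v_4,v_7], [v_4,v_8], [v_7,v_8]

so the chain groups are C_0 ≅ Z^9, C_1 ≅ Z^12.

Boundary ∂_1: C_1 → C_0 is given by ∂[p,q] = [q] − [p]. For instance
  ∂[v_0,v_4] = [v_4] − [v_0].
The 9×12 boundary matrix has rank 8 and Smith normal form diag(1,1,1,1,1,1,1,1).

Now H_k = ker ∂_k / im ∂_{k+1}, so:

  H_0: rank C_0 − rank ∂_1 = 9 − 8 = 1, and the invariant factors of ∂_1 are all 1, so H_0 = Z.
  H_1: rank ker ∂_1 − rank ∂_2 = (12 − 8) − 0 = 4, and there is no ∂_2, so H_1 = Z^4.

As a check, the Euler characteristic is 9 − 12 = -3, which agrees with 1 − 4 = -3.
(K is a triangulation of a wedge of 4 circles.)

H_0 ≅ Z,  H_1 ≅ Z^4.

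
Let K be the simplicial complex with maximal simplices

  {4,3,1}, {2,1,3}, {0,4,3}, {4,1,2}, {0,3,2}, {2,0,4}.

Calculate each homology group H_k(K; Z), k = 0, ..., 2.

H_0 = Z,  H_1 = 0,  H_2 = Z.

Order the vertices as 0 < 1 < 2 < 3 < 4. Listing each simplex with vertices in this order, K has dimension 2 with simplices:

  0-simplices (5): [0], [1], [2], [3], [4]
  1-simplices (9): [0,2], [0,3], [0,4], [1,2], [1,3], [1,4], [2,3], [2,4], [3,4]
  2-simplices (6): [0,2,3], [0,2,4], [0,3,4], [1,2,3], [1,2,4], [1,3,4]

Hence C_0 ≅ Z^5, C_1 ≅ Z^9, C_2 ≅ Z^6.

∂_1: C_1 → C_0 is given by ∂[p,q] = [q] − [p].
As a 5×9 matrix over Z this has rank 4, with invariant factors (1,1,1,1).

The boundary map ∂_2: C_2 → C_1 acts by ∂[p,q,r] = [q,r] − [p,r] + [p,q]. For instance
  ∂[1,2,3] = [2,3] − [1,3] + [1,2],
  ∂[0,3,4] = [3,4] − [0,4] + [0,3].
The 9×6 boundary matrix has rank 5 and Smith normal form diag(1,1,1,1,1).

Now H_k = ker ∂_k / im ∂_{k+1}, so:

  H_0: rank C_0 − rank ∂_1 = 5 − 4 = 1, and the invariant factors of ∂_1 are all 1, so H_0 = Z.
  H_1: rank ker ∂_1 − rank ∂_2 = (9 − 4) − 5 = 0, and the invariant factors of ∂_2 are all 1, so H_1 = 0.
  H_2: rank ker ∂_2 − rank ∂_3 = (6 − 5) − 0 = 1, and there is no ∂_3, so H_2 = Z.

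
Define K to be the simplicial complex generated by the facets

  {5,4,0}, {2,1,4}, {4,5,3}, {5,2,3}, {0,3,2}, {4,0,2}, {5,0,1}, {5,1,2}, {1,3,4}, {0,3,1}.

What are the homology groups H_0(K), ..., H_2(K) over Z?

H_0 = Z,  H_1 = Z/2Z,  H_2 = 0.

Take the total order 0 < 1 < 2 < 3 < 4 < 5 on the vertex set. Then K (dimension 2) consists of the simplices:

  0-simplices (6): [0], [1], [2], [3], [4], [5]
  1-simplices (15): [0,1], [0,2], [0,3], [0,4], [0,5], [1,2], [1,3], [1,4], [1,5], [2,3], [2,4], [2,5], [3,4], [3,5], [4,5]
  2-simplices (10): [0,1,3], [0,1,5], [0,2,3], [0,2,4], [0,4,5], [1,2,4], [1,2,5], [1,3,4], [2,3,5], [3,4,5]

so the chain groups are C_0 ≅ Z^6, C_1 ≅ Z^15, C_2 ≅ Z^10.

The boundary map ∂_1: C_1 → C_0 maps an edge to its endpoints' difference, ∂[p,q] = q − p. For instance
  ∂[1,3] = [3] − [1].
This gives a 6×15 integer matrix of rank 5; reducing to Smith normal form yields diagonal entries (1,1,1,1,1).

The boundary map ∂_2: C_2 → C_1 sends each 2-simplex [p,q,r] to [q,r] − [p,r] + [p,q]. For instance
  ∂[0,1,5] = [1,5] − [0,5] + [0,1],
  ∂[0,4,5] = [4,5] − [0,5] + [0,4].
The 15×10 boundary matrix has rank 10 and Smith normal form diag(1,1,1,1,1,1,1,1,1,2).

Reading off H_k = ker ∂_k / im ∂_{k+1}:

  H_0: rank C_0 − rank ∂_1 = 6 − 5 = 1, and the invariant factors of ∂_1 are all 1, so H_0 ≅ Z.
  H_1: rank ker ∂_1 − rank ∂_2 = (15 − 5) − 10 = 0, and ∂_2 has invariant factor 2 > 1, so H_1 ≅ Z/2Z.
  H_2: rank ker ∂_2 − rank ∂_3 = (10 − 10) − 0 = 0, and there is no ∂_3, so H_2 ≅ 0.

As a check, the Euler characteristic is 6 − 15 + 10 = 1, which agrees with 1 − 0 + 0 = 1.
(K is a triangulation of the real projective plane RP^2.)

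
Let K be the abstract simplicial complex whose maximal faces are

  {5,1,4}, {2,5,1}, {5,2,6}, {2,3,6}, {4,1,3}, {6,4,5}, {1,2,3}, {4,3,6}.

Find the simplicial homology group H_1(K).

Fix the vertex order 1 < 2 < 3 < 4 < 5 < 6 and write every simplex with vertices in increasing order. Then dim K = 2 and the simplices of K are:

  0-simplices (6): [1], [2], [3], [4], [5], [6]
  1-simplices (12): [1,2], [1,3], [1,4], [1,5], [2,3], [2,5], [2,6], [3,4], [3,6], [4,5], [4,6], [5,6]
  2-simplices (8): [1,2,3], [1,2,5], [1,3,4], [1,4,5], [2,3,6], [2,5,6], [3,4,6], [4,5,6]

so the chain groups are C_0 ≅ Z^6, C_1 ≅ Z^12, C_2 ≅ Z^8.

The boundary map ∂_1: C_1 → C_0 sends each edge [p,q] (with p < q) to q − p. For instance
  ∂[1,5] = [5] − [1].
This gives a 6×12 integer matrix of rank 5; reducing to Smith normal form yields diagonal entries (1,1,1,1,1).

Boundary ∂_2: C_2 → C_1 maps a triangle to the signed sum of its edges. For instance
  ∂[1,3,4] = [3,4] − [1,4] + [1,3],
  ∂[2,3,6] = [3,6] − [2,6] + [2,3].
The 12×8 boundary matrix has rank 7 and Smith normal form diag(1,1,1,1,1,1,1).

Computing H_k = (kernel of ∂_k) / (image of ∂_{k+1}):

  H_1: rank ker ∂_1 − rank ∂_2 = (12 − 5) − 7 = 0, and the invariant factors of ∂_2 are all 1, so H_1 = 0.

H_1 ≅ 0.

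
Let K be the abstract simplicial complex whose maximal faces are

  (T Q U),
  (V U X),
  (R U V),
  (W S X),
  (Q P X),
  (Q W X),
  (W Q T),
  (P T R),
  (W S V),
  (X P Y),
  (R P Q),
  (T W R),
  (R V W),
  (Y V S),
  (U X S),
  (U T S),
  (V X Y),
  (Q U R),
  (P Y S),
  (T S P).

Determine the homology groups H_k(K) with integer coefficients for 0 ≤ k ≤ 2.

Take the total order P < Q < R < S < T < U < V < W < X < Y on the vertex set. Then K (dimension 2) consists of the simplices:

  0-simplices (10): P, Q, R, S, T, U, V, W, X, Y
  1-simplices (30): PQ, PR, PS, PT, PX, PY, QR, QT, QU, QW, QX, RT, RU, RV, RW, ST, SU, SV, SW, SX, SY, TU, TW, UV, UX, VW, VX, VY, WX, XY
  2-simplices (20): PQR, PQX, PRT, PST, PSY, PXY, QRU, QTU, QTW, QWX, RTW, RUV, RVW, STU, SUX, SVW, SVY, SWX, UVX, VXY

so the chain groups are C_0 ≅ Z^10, C_1 ≅ Z^30, C_2 ≅ Z^20.

∂_1: C_1 → C_0 is given by ∂[p,q] = [q] − [p].
The resulting 10×30 matrix has rank 9, and its Smith normal form has invariant factors (1,1,1,1,1,1,1,1,1).

∂_2: C_2 → C_1 acts by ∂[p,q,r] = [q,r] − [p,r] + [p,q]. For instance
  ∂RTW = TW − RW + RT,
  ∂RVW = VW − RW + RV.
The resulting 30×20 matrix has rank 20, and its Smith normal form has invariant factors (1,1,1,1,1,1,1,1,1,1,1,1,1,1,1,1,1,1,1,2).

Now H_k = ker ∂_k / im ∂_{k+1}, so:

  H_0: rank C_0 − rank ∂_1 = 10 − 9 = 1, and the invariant factors of ∂_1 are all 1, so H_0 = Z.
  H_1: rank ker ∂_1 − rank ∂_2 = (30 − 9) − 20 = 1, and ∂_2 has invariant factor 2 > 1, so H_1 = Z ⊕ Z/2Z.
  H_2: rank ker ∂_2 − rank ∂_3 = (20 − 20) − 0 = 0, and there is no ∂_3, so H_2 = 0.

H_0 ≅ Z,  H_1 ≅ Z ⊕ Z/2Z,  H_2 = 0.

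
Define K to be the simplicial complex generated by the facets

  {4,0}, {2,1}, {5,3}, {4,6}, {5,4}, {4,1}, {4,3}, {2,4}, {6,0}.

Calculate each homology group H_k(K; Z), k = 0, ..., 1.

Fix the vertex order 0 < 1 < 2 < 3 < 4 < 5 < 6 and write every simplex with vertices in increasing order. Then dim K = 1 and the simplices of K are:

  0-simplices (7): [0], [1], [2], [3], [4], [5], [6]
  1-simplices (9): [0,4], [0,6], [1,2], [1,4], [2,4], [3,4], [3,5], [4,5], [4,6]

giving chain groups C_0 ≅ Z^7, C_1 ≅ Z^9.

Boundary ∂_1: C_1 → C_0 maps an edge to its endpoints' difference, ∂[p,q] = q − p. For instance
  ∂[0,6] = [6] − [0].
The 7×9 boundary matrix has rank 6 and Smith normal form diag(1,1,1,1,1,1).

From H_k ≅ ker(∂_k) / im(∂_{k+1}) we obtain:

  H_0: rank C_0 − rank ∂_1 = 7 − 6 = 1, and the invariant factors of ∂_1 are all 1, so H_0 = Z.
  H_1: rank ker ∂_1 − rank ∂_2 = (9 − 6) − 0 = 3, and there is no ∂_2, so H_1 = Z^3.

H_0 ≅ Z,  H_1 ≅ Z^3.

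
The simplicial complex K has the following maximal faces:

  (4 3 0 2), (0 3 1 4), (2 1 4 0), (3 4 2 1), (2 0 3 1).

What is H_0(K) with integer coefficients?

Fix the vertex order 0 < 1 < 2 < 3 < 4 and write every simplex with vertices in increasing order. Then dim K = 3 and the simplices of K are:

  0-simplices (5): [0], [1], [2], [3], [4]
  1-simplices (10): [0,1], [0,2], [0,3], [0,4], [1,2], [1,3], [1,4], [2,3], [2,4], [3,4]
  2-simplices (10): [0,1,2], [0,1,3], [0,1,4], [0,2,3], [0,2,4], [0,3,4], [1,2,3], [1,2,4], [1,3,4], [2,3,4]
  3-simplices (5): [0,1,2,3], [0,1,2,4], [0,1,3,4], [0,2,3,4], [1,2,3,4]

Hence C_0 ≅ Z^5, C_1 ≅ Z^10, C_2 ≅ Z^10, C_3 ≅ Z^5.

∂_1: C_1 → C_0 maps an edge to its endpoints' difference, ∂[p,q] = q − p. For instance
  ∂[1,4] = [4] − [1].
As a 5×10 matrix over Z this has rank 4, with invariant factors (1,1,1,1).

The boundary map ∂_2: C_2 → C_1 maps a triangle to the signed sum of its edges. For instance
  ∂[2,3,4] = [3,4] − [2,4] + [2,3],
  ∂[0,3,4] = [3,4] − [0,4] + [0,3].
The 10×10 boundary matrix has rank 6 and Smith normal form diag(1,1,1,1,1,1).

∂_3: C_3 → C_2 sends each 3-simplex σ to the alternating sum Σ_i (−1)^i (σ with its i-th vertex removed). For instance
  ∂[1,2,3,4] = [2,3,4] − [1,3,4] + [1,2,4] − [1,2,3],
  ∂[0,1,2,3] = [1,2,3] − [0,2,3] + [0,1,3] − [0,1,2].
This gives a 10×5 integer matrix of rank 4; reducing to Smith normal form yields diagonal entries (1,1,1,1).

Computing H_k = (kernel of ∂_k) / (image of ∂_{k+1}):

  H_0: rank C_0 − rank ∂_1 = 5 − 4 = 1, and the invariant factors of ∂_1 are all 1, so H_0 ≅ Z.

(K is a triangulation of the 3-sphere S^3.)

H_0 ≅ Z.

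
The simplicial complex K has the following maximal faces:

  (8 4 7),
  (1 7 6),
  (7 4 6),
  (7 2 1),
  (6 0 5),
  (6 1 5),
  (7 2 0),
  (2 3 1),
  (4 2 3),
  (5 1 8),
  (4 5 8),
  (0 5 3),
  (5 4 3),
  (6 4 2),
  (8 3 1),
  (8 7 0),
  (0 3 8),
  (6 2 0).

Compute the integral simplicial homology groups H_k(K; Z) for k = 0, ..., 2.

H_0 = Z,  H_1 = Z ⊕ Z/2,  H_2 = 0.

We work with the vertex ordering 0 < 1 < 2 < 3 < 4 < 5 < 6 < 7 < 8. The simplices of K, each written with vertices in increasing order, are:

  0-simplices (9): [0], [1], [2], [3], [4], [5], [6], [7], [8]
  1-simplices (27): (27 of them)
  2-simplices (18): [0,2,6], [0,2,7], [0,3,5], [0,3,8], [0,5,6], [0,7,8], [1,2,3], [1,2,7], [1,3,8], [1,5,6], [1,5,8], [1,6,7], [2,3,4], [2,4,6], [3,4,5], [4,5,8], [4,6,7], [4,7,8]

giving chain groups C_0 ≅ Z^9, C_1 ≅ Z^27, C_2 ≅ Z^18.

The boundary map ∂_1: C_1 → C_0 sends each edge [p,q] (with p < q) to q − p.
As a 9×27 matrix over Z this has rank 8, with invariant factors (1,1,1,1,1,1,1,1).

The boundary map ∂_2: C_2 → C_1 maps a triangle to the signed sum of its edges. For instance
  ∂[2,3,4] = [3,4] − [2,4] + [2,3],
  ∂[1,5,6] = [5,6] − [1,6] + [1,5].
As a 27×18 matrix over Z this has rank 18, with invariant factors (1,1,1,1,1,1,1,1,1,1,1,1,1,1,1,1,1,2).

From H_k ≅ ker(∂_k) / im(∂_{k+1}) we obtain:

  H_0: rank C_0 − rank ∂_1 = 9 − 8 = 1, and the invariant factors of ∂_1 are all 1, so H_0 = Z.
  H_1: rank ker ∂_1 − rank ∂_2 = (27 − 8) − 18 = 1, and ∂_2 has invariant factor 2 > 1, so H_1 = Z ⊕ Z/2.
  H_2: rank ker ∂_2 − rank ∂_3 = (18 − 18) − 0 = 0, and there is no ∂_3, so H_2 = 0.

As a check, the Euler characteristic is 9 − 27 + 18 = 0, which agrees with 1 − 1 + 0 = 0.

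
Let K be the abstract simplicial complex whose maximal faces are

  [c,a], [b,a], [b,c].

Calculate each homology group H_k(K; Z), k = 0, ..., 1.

H_0 = Z,  H_1 = Z.

We work with the vertex ordering a < b < c. The simplices of K, each written with vertices in increasing order, are:

  0-simplices (3): a, b, c
  1-simplices (3): ab, ac, bc

giving chain groups C_0 ≅ Z^3, C_1 ≅ Z^3.

The boundary map ∂_1: C_1 → C_0 sends each edge [p,q] (with p < q) to q − p. For instance
  ∂ab = b − a.
This gives a 3×3 integer matrix of rank 2; reducing to Smith normal form yields diagonal entries (1,1).

Reading off H_k = ker ∂_k / im ∂_{k+1}:

  H_0: rank C_0 − rank ∂_1 = 3 − 2 = 1, and the invariant factors of ∂_1 are all 1, so H_0 = Z.
  H_1: rank ker ∂_1 − rank ∂_2 = (3 − 2) − 0 = 1, and there is no ∂_2, so H_1 = Z.

As a check, the Euler characteristic is 3 − 3 = 0, which agrees with 1 − 1 = 0.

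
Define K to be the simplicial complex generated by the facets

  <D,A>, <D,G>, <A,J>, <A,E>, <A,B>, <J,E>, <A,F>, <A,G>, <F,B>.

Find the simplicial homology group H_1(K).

Take the total order A < B < D < E < F < G < J on the vertex set. Then K (dimension 1) consists of the simplices:

  0-simplices (7): A, B, D, E, F, G, J
  1-simplices (9): AB, AD, AE, AF, AG, AJ, BF, DG, EJ

so the chain groups are C_0 ≅ Z^7, C_1 ≅ Z^9.

∂_1: C_1 → C_0 sends each edge [p,q] (with p < q) to q − p. For instance
  ∂AB = B − A.
The 7×9 boundary matrix has rank 6 and Smith normal form diag(1,1,1,1,1,1).

Now H_k = ker ∂_k / im ∂_{k+1}, so:

  H_1: rank ker ∂_1 − rank ∂_2 = (9 − 6) − 0 = 3, and there is no ∂_2, so H_1 = Z^3.

(K is a triangulation of a wedge of 3 circles.)

H_1 ≅ Z^3.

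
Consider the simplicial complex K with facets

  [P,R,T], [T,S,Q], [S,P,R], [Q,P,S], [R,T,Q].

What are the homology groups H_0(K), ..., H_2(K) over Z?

H_0 ≅ Z,  H_1 ≅ Z,  H_2 = 0.

Order the vertices as P < Q < R < S < T. Listing each simplex with vertices in this order, K has dimension 2 with simplices:

  0-simplices (5): P, Q, R, S, T
  1-simplices (10): PQ, PR, PS, PT, QR, QS, QT, RS, RT, ST
  2-simplices (5): PQS, PRS, PRT, QRT, QST

giving chain groups C_0 ≅ Z^5, C_1 ≅ Z^10, C_2 ≅ Z^5.

∂_1: C_1 → C_0 maps an edge to its endpoints' difference, ∂[p,q] = q − p. For instance
  ∂RT = T − R.
This gives a 5×10 integer matrix of rank 4; reducing to Smith normal form yields diagonal entries (1,1,1,1).

The boundary map ∂_2: C_2 → C_1 maps a triangle to the signed sum of its edges. For instance
  ∂PRT = RT − PT + PR,
  ∂PQS = QS − PS + PQ.
The 10×5 boundary matrix has rank 5 and Smith normal form diag(1,1,1,1,1).

Reading off H_k = ker ∂_k / im ∂_{k+1}:

  H_0: rank C_0 − rank ∂_1 = 5 − 4 = 1, and the invariant factors of ∂_1 are all 1, so H_0 = Z.
  H_1: rank ker ∂_1 − rank ∂_2 = (10 − 4) − 5 = 1, and the invariant factors of ∂_2 are all 1, so H_1 = Z.
  H_2: rank ker ∂_2 − rank ∂_3 = (5 − 5) − 0 = 0, and there is no ∂_3, so H_2 = 0.

As a check, the Euler characteristic is 5 − 10 + 5 = 0, which agrees with 1 − 1 + 0 = 0.
(K is a triangulation of the Möbius band.)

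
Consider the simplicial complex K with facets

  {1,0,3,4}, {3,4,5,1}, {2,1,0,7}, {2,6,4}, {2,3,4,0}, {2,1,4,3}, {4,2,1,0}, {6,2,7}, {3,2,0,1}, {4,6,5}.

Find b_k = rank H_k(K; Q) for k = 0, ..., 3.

b_0 = 1, b_1 = 0, b_2 = 0, b_3 = 1.

K has 8 vertices, 20 edges, 19 triangles, 7 3-simplices.
rank ∂_0 = 0, rank ∂_1 = 7 ⇒ b_0 = 8 − 0 − 7 = 1; all invariant factors of ∂_1 are 1 so no torsion. So H_0 = Z.
rank ∂_1 = 7, rank ∂_2 = 13 ⇒ b_1 = 20 − 7 − 13 = 0; all invariant factors of ∂_2 are 1 so no torsion. So H_1 = 0.
rank ∂_2 = 13, rank ∂_3 = 6 ⇒ b_2 = 19 − 13 − 6 = 0; all invariant factors of ∂_3 are 1 so no torsion. So H_2 = 0.
rank ∂_3 = 6, rank ∂_4 = 0 ⇒ b_3 = 7 − 6 − 0 = 1. So H_3 = Z.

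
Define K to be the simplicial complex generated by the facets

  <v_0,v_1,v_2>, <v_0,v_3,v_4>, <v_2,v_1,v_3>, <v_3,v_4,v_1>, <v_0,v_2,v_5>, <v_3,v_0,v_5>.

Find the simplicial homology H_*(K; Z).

H_0 = Z,  H_1 = Z,  H_2 = 0.

Fix the vertex order v_0 < v_1 < v_2 < v_3 < v_4 < v_5 and write every simplex with vertices in increasing order. Then dim K = 2 and the simplices of K are:

  0-simplices (6): [v_0], [v_1], [v_2], [v_3], [v_4], [v_5]
  1-simplices (12): [v_0,v_1], [v_0,v_2], [v_0,v_3], [v_0,v_4], [v_0,v_5], [v_1,v_2], [v_1,v_3], [v_1,v_4], [v_2,v_3], [v_2,v_5], [v_3,v_4], [v_3,v_5]
  2-simplices (6): [v_0,v_1,v_2], [v_0,v_2,v_5], [v_0,v_3,v_4], [v_0,v_3,v_5], [v_1,v_2,v_3], [v_1,v_3,v_4]

Hence C_0 ≅ Z^6, C_1 ≅ Z^12, C_2 ≅ Z^6.

The boundary map ∂_1: C_1 → C_0 sends each edge [p,q] (with p < q) to q − p. For instance
  ∂[v_0,v_5] = [v_5] − [v_0].
As a 6×12 matrix over Z this has rank 5, with invariant factors (1,1,1,1,1).

The boundary map ∂_2: C_2 → C_1 maps a triangle to the signed sum of its edges. For instance
  ∂[v_0,v_2,v_5] = [v_2,v_5] − [v_0,v_5] + [v_0,v_2],
  ∂[v_1,v_2,v_3] = [v_2,v_3] − [v_1,v_3] + [v_1,v_2].
The 12×6 boundary matrix has rank 6 and Smith normal form diag(1,1,1,1,1,1).

Computing H_k = (kernel of ∂_k) / (image of ∂_{k+1}):

  H_0: rank C_0 − rank ∂_1 = 6 − 5 = 1, and the invariant factors of ∂_1 are all 1, so H_0 ≅ Z.
  H_1: rank ker ∂_1 − rank ∂_2 = (12 − 5) − 6 = 1, and the invariant factors of ∂_2 are all 1, so H_1 ≅ Z.
  H_2: rank ker ∂_2 − rank ∂_3 = (6 − 6) − 0 = 0, and there is no ∂_3, so H_2 ≅ 0.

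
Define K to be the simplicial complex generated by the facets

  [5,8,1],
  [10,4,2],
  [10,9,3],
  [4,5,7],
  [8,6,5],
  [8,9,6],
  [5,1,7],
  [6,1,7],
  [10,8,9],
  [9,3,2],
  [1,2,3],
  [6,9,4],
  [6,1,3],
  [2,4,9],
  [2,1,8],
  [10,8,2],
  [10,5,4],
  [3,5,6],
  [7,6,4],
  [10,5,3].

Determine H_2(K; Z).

H_2 ≅ 0.

Take the total order 1 < 2 < 3 < 4 < 5 < 6 < 7 < 8 < 9 < 10 on the vertex set. Then K (dimension 2) consists of the simplices:

  0-simplices (10): [1], [2], [3], [4], [5], [6], [7], [8], [9], [10]
  1-simplices (30): (30 of them)
  2-simplices (20): (20 of them)

Hence C_0 ≅ Z^10, C_1 ≅ Z^30, C_2 ≅ Z^20.

Boundary ∂_1: C_1 → C_0 maps an edge to its endpoints' difference, ∂[p,q] = q − p.
As a 10×30 matrix over Z this has rank 9, with invariant factors (1,1,1,1,1,1,1,1,1).

The boundary map ∂_2: C_2 → C_1 sends each 2-simplex [p,q,r] to [q,r] − [p,r] + [p,q]. For instance
  ∂[2,8,10] = [8,10] − [2,10] + [2,8],
  ∂[4,6,7] = [6,7] − [4,7] + [4,6].
The resulting 30×20 matrix has rank 20, and its Smith normal form has invariant factors (1,1,1,1,1,1,1,1,1,1,1,1,1,1,1,1,1,1,1,2).

Reading off H_k = ker ∂_k / im ∂_{k+1}:

  H_2: rank ker ∂_2 − rank ∂_3 = (20 − 20) − 0 = 0, and there is no ∂_3, so H_2 ≅ 0.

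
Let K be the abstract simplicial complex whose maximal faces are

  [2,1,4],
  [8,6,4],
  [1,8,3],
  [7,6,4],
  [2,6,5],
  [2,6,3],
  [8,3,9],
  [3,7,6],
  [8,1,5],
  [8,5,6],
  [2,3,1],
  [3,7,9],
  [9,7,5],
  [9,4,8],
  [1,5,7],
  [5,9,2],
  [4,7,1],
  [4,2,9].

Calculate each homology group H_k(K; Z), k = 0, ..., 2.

H_0 = Z,  H_1 = Z^2,  H_2 = Z.

Order the vertices as 1 < 2 < 3 < 4 < 5 < 6 < 7 < 8 < 9. Listing each simplex with vertices in this order, K has dimension 2 with simplices:

  0-simplices (9): [1], [2], [3], [4], [5], [6], [7], [8], [9]
  1-simplices (27): (27 of them)
  2-simplices (18): [1,2,3], [1,2,4], [1,3,8], [1,4,7], [1,5,7], [1,5,8], [2,3,6], [2,4,9], [2,5,6], [2,5,9], [3,6,7], [3,7,9], [3,8,9], [4,6,7], [4,6,8], [4,8,9], [5,6,8], [5,7,9]

giving chain groups C_0 ≅ Z^9, C_1 ≅ Z^27, C_2 ≅ Z^18.

The boundary map ∂_1: C_1 → C_0 maps an edge to its endpoints' difference, ∂[p,q] = q − p. For instance
  ∂[1,3] = [3] − [1].
This gives a 9×27 integer matrix of rank 8; reducing to Smith normal form yields diagonal entries (1,1,1,1,1,1,1,1).

Boundary ∂_2: C_2 → C_1 acts by ∂[p,q,r] = [q,r] − [p,r] + [p,q]. For instance
  ∂[2,4,9] = [4,9] − [2,9] + [2,4],
  ∂[4,6,7] = [6,7] − [4,7] + [4,6].
As a 27×18 matrix over Z this has rank 17, with invariant factors (1,1,1,1,1,1,1,1,1,1,1,1,1,1,1,1,1).

Computing H_k = (kernel of ∂_k) / (image of ∂_{k+1}):

  H_0: rank C_0 − rank ∂_1 = 9 − 8 = 1, and the invariant factors of ∂_1 are all 1, so H_0 ≅ Z.
  H_1: rank ker ∂_1 − rank ∂_2 = (27 − 8) − 17 = 2, and the invariant factors of ∂_2 are all 1, so H_1 ≅ Z^2.
  H_2: rank ker ∂_2 − rank ∂_3 = (18 − 17) − 0 = 1, and there is no ∂_3, so H_2 ≅ Z.

As a check, the Euler characteristic is 9 − 27 + 18 = 0, which agrees with 1 − 2 + 1 = 0.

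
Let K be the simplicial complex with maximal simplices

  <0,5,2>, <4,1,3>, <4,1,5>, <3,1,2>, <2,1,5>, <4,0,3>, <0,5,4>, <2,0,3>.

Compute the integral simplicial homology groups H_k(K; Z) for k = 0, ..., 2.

Take the total order 0 < 1 < 2 < 3 < 4 < 5 on the vertex set. Then K (dimension 2) consists of the simplices:

  0-simplices (6): [0], [1], [2], [3], [4], [5]
  1-simplices (12): [0,2], [0,3], [0,4], [0,5], [1,2], [1,3], [1,4], [1,5], [2,3], [2,5], [3,4], [4,5]
  2-simplices (8): [0,2,3], [0,2,5], [0,3,4], [0,4,5], [1,2,3], [1,2,5], [1,3,4], [1,4,5]

giving chain groups C_0 ≅ Z^6, C_1 ≅ Z^12, C_2 ≅ Z^8.

The boundary map ∂_1: C_1 → C_0 sends each edge [p,q] (with p < q) to q − p.
This gives a 6×12 integer matrix of rank 5; reducing to Smith normal form yields diagonal entries (1,1,1,1,1).

The boundary map ∂_2: C_2 → C_1 sends each 2-simplex [p,q,r] to [q,r] − [p,r] + [p,q]. For instance
  ∂[0,3,4] = [3,4] − [0,4] + [0,3],
  ∂[1,2,5] = [2,5] − [1,5] + [1,2].
The resulting 12×8 matrix has rank 7, and its Smith normal form has invariant factors (1,1,1,1,1,1,1).

Computing H_k = (kernel of ∂_k) / (image of ∂_{k+1}):

  H_0: rank C_0 − rank ∂_1 = 6 − 5 = 1, and the invariant factors of ∂_1 are all 1, so H_0 ≅ Z.
  H_1: rank ker ∂_1 − rank ∂_2 = (12 − 5) − 7 = 0, and the invariant factors of ∂_2 are all 1, so H_1 ≅ 0.
  H_2: rank ker ∂_2 − rank ∂_3 = (8 − 7) − 0 = 1, and there is no ∂_3, so H_2 ≅ Z.

H_0 ≅ Z,  H_1 = 0,  H_2 ≅ Z.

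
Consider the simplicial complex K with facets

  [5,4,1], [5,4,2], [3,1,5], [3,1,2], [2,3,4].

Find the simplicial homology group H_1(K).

Fix the vertex order 1 < 2 < 3 < 4 < 5 and write every simplex with vertices in increasing order. Then dim K = 2 and the simplices of K are:

  0-simplices (5): [1], [2], [3], [4], [5]
  1-simplices (10): [1,2], [1,3], [1,4], [1,5], [2,3], [2,4], [2,5], [3,4], [3,5], [4,5]
  2-simplices (5): [1,2,3], [1,3,5], [1,4,5], [2,3,4], [2,4,5]

Hence C_0 ≅ Z^5, C_1 ≅ Z^10, C_2 ≅ Z^5.

∂_1: C_1 → C_0 sends each edge [p,q] (with p < q) to q − p. For instance
  ∂[2,4] = [4] − [2].
The resulting 5×10 matrix has rank 4, and its Smith normal form has invariant factors (1,1,1,1).

Boundary ∂_2: C_2 → C_1 maps a triangle to the signed sum of its edges. For instance
  ∂[1,3,5] = [3,5] − [1,5] + [1,3],
  ∂[2,3,4] = [3,4] − [2,4] + [2,3].
The resulting 10×5 matrix has rank 5, and its Smith normal form has invariant factors (1,1,1,1,1).

Now H_k = ker ∂_k / im ∂_{k+1}, so:

  H_1: rank ker ∂_1 − rank ∂_2 = (10 − 4) − 5 = 1, and the invariant factors of ∂_2 are all 1, so H_1 ≅ Z.

H_1 ≅ Z.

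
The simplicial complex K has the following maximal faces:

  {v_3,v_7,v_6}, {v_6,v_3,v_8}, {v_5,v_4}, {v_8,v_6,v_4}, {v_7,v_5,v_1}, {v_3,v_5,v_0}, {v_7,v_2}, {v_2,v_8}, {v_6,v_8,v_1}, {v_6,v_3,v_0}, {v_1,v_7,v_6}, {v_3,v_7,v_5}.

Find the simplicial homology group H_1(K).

K has 9 vertices, 19 edges, 9 triangles.
rank ∂_1 = 8, rank ∂_2 = 9 ⇒ b_1 = 19 − 8 − 9 = 2; all invariant factors of ∂_2 are 1 so no torsion. So H_1 ≅ Z^2.

H_1 ≅ Z^2.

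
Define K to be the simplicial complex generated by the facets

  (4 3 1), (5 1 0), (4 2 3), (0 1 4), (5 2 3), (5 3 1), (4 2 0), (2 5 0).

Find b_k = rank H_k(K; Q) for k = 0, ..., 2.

Order the vertices as 0 < 1 < 2 < 3 < 4 < 5. Listing each simplex with vertices in this order, K has dimension 2 with simplices:

  0-simplices (6): [0], [1], [2], [3], [4], [5]
  1-simplices (12): [0,1], [0,2], [0,4], [0,5], [1,3], [1,4], [1,5], [2,3], [2,4], [2,5], [3,4], [3,5]
  2-simplices (8): [0,1,4], [0,1,5], [0,2,4], [0,2,5], [1,3,4], [1,3,5], [2,3,4], [2,3,5]

so the chain groups are C_0 ≅ Z^6, C_1 ≅ Z^12, C_2 ≅ Z^8.

∂_1: C_1 → C_0 is given by ∂[p,q] = [q] − [p].
The resulting 6×12 matrix has rank 5, and its Smith normal form has invariant factors (1,1,1,1,1).

∂_2: C_2 → C_1 sends each 2-simplex [p,q,r] to [q,r] − [p,r] + [p,q]. For instance
  ∂[0,2,4] = [2,4] − [0,4] + [0,2],
  ∂[2,3,5] = [3,5] − [2,5] + [2,3].
As a 12×8 matrix over Z this has rank 7, with invariant factors (1,1,1,1,1,1,1).

Now H_k = ker ∂_k / im ∂_{k+1}, so:

  H_0: rank C_0 − rank ∂_1 = 6 − 5 = 1, and the invariant factors of ∂_1 are all 1, so H_0 = Z.
  H_1: rank ker ∂_1 − rank ∂_2 = (12 − 5) − 7 = 0, and the invariant factors of ∂_2 are all 1, so H_1 = 0.
  H_2: rank ker ∂_2 − rank ∂_3 = (8 − 7) − 0 = 1, and there is no ∂_3, so H_2 = Z.

Hence the Betti numbers are b_0 = 1, b_1 = 0, b_2 = 1.

b_0 = 1, b_1 = 0, b_2 = 1.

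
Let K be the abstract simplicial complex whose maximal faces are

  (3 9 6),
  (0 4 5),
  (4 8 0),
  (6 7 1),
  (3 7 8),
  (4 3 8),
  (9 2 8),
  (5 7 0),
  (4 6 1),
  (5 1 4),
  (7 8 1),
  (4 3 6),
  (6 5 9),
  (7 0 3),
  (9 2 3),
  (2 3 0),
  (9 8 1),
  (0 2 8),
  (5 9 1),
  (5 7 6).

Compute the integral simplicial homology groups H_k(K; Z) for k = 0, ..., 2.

Fix the vertex order 0 < 1 < 2 < 3 < 4 < 5 < 6 < 7 < 8 < 9 and write every simplex with vertices in increasing order. Then dim K = 2 and the simplices of K are:

  0-simplices (10): [0], [1], [2], [3], [4], [5], [6], [7], [8], [9]
  1-simplices (30): (30 of them)
  2-simplices (20): (20 of them)

so the chain groups are C_0 ≅ Z^10, C_1 ≅ Z^30, C_2 ≅ Z^20.

∂_1: C_1 → C_0 sends each edge [p,q] (with p < q) to q − p.
The 10×30 boundary matrix has rank 9 and Smith normal form diag(1,1,1,1,1,1,1,1,1).

∂_2: C_2 → C_1 sends each 2-simplex [p,q,r] to [q,r] − [p,r] + [p,q]. For instance
  ∂[1,6,7] = [6,7] − [1,7] + [1,6],
  ∂[1,5,9] = [5,9] − [1,9] + [1,5].
As a 30×20 matrix over Z this has rank 20, with invariant factors (1,1,1,1,1,1,1,1,1,1,1,1,1,1,1,1,1,1,1,2).

Now H_k = ker ∂_k / im ∂_{k+1}, so:

  H_0: rank C_0 − rank ∂_1 = 10 − 9 = 1, and the invariant factors of ∂_1 are all 1, so H_0 ≅ Z.
  H_1: rank ker ∂_1 − rank ∂_2 = (30 − 9) − 20 = 1, and ∂_2 has invariant factor 2 > 1, so H_1 ≅ Z × Z/2.
  H_2: rank ker ∂_2 − rank ∂_3 = (20 − 20) − 0 = 0, and there is no ∂_3, so H_2 ≅ 0.

(K is a triangulation of the Klein bottle.)

H_0 = Z,  H_1 = Z × Z/2,  H_2 = 0.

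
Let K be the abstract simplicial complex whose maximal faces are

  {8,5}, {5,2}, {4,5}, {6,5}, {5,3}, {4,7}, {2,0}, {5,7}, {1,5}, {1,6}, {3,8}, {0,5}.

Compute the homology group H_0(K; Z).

H_0 = Z.

Take the total order 0 < 1 < 2 < 3 < 4 < 5 < 6 < 7 < 8 on the vertex set. Then K (dimension 1) consists of the simplices:

  0-simplices (9): [0], [1], [2], [3], [4], [5], [6], [7], [8]
  1-simplices (12): [0,2], [0,5], [1,5], [1,6], [2,5], [3,5], [3,8], [4,5], [4,7], [5,6], [5,7], [5,8]

so the chain groups are C_0 ≅ Z^9, C_1 ≅ Z^12.

Boundary ∂_1: C_1 → C_0 is given by ∂[p,q] = [q] − [p].
This gives a 9×12 integer matrix of rank 8; reducing to Smith normal form yields diagonal entries (1,1,1,1,1,1,1,1).

Now H_k = ker ∂_k / im ∂_{k+1}, so:

  H_0: rank C_0 − rank ∂_1 = 9 − 8 = 1, and the invariant factors of ∂_1 are all 1, so H_0 ≅ Z.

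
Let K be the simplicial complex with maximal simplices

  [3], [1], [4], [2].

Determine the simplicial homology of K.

K has 4 vertices.
rank ∂_0 = 0, rank ∂_1 = 0 ⇒ b_0 = 4 − 0 − 0 = 4. So H_0 ≅ Z^4.

H_0 ≅ Z^4.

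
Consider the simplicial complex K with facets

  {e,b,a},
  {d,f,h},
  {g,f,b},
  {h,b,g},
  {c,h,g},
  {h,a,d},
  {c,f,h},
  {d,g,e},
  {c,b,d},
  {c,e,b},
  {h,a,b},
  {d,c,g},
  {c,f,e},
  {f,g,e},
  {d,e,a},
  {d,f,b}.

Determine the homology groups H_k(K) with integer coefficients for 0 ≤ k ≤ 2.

Order the vertices as a < b < c < d < e < f < g < h. Listing each simplex with vertices in this order, K has dimension 2 with simplices:

  0-simplices (8): a, b, c, d, e, f, g, h
  1-simplices (24): ab, ad, ae, ah, bc, bd, be, bf, bg, bh, cd, ce, cf, cg, ch, de, df, dg, dh, ef, eg, fg, fh, gh
  2-simplices (16): abe, abh, ade, adh, bcd, bce, bdf, bfg, bgh, cdg, cef, cfh, cgh, deg, dfh, efg

giving chain groups C_0 ≅ Z^8, C_1 ≅ Z^24, C_2 ≅ Z^16.

The boundary map ∂_1: C_1 → C_0 maps an edge to its endpoints' difference, ∂[p,q] = q − p. For instance
  ∂bc = c − b.
As a 8×24 matrix over Z this has rank 7, with invariant factors (1,1,1,1,1,1,1).

Boundary ∂_2: C_2 → C_1 sends each 2-simplex [p,q,r] to [q,r] − [p,r] + [p,q]. For instance
  ∂abe = be − ae + ab,
  ∂dfh = fh − dh + df.
The 24×16 boundary matrix has rank 15 and Smith normal form diag(1,1,1,1,1,1,1,1,1,1,1,1,1,1,1).

Computing H_k = (kernel of ∂_k) / (image of ∂_{k+1}):

  H_0: rank C_0 − rank ∂_1 = 8 − 7 = 1, and the invariant factors of ∂_1 are all 1, so H_0 ≅ Z.
  H_1: rank ker ∂_1 − rank ∂_2 = (24 − 7) − 15 = 2, and the invariant factors of ∂_2 are all 1, so H_1 ≅ Z^2.
  H_2: rank ker ∂_2 − rank ∂_3 = (16 − 15) − 0 = 1, and there is no ∂_3, so H_2 ≅ Z.

H_0 = Z,  H_1 = Z^2,  H_2 = Z.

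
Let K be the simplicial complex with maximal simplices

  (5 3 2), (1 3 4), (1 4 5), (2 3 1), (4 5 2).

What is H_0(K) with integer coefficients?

H_0 = Z.

We work with the vertex ordering 1 < 2 < 3 < 4 < 5. The simplices of K, each written with vertices in increasing order, are:

  0-simplices (5): [1], [2], [3], [4], [5]
  1-simplices (10): [1,2], [1,3], [1,4], [1,5], [2,3], [2,4], [2,5], [3,4], [3,5], [4,5]
  2-simplices (5): [1,2,3], [1,3,4], [1,4,5], [2,3,5], [2,4,5]

so the chain groups are C_0 ≅ Z^5, C_1 ≅ Z^10, C_2 ≅ Z^5.

Boundary ∂_1: C_1 → C_0 is given by ∂[p,q] = [q] − [p].
The resulting 5×10 matrix has rank 4, and its Smith normal form has invariant factors (1,1,1,1).

The boundary map ∂_2: C_2 → C_1 acts by ∂[p,q,r] = [q,r] − [p,r] + [p,q]. For instance
  ∂[1,3,4] = [3,4] − [1,4] + [1,3],
  ∂[2,4,5] = [4,5] − [2,5] + [2,4].
This gives a 10×5 integer matrix of rank 5; reducing to Smith normal form yields diagonal entries (1,1,1,1,1).

Now H_k = ker ∂_k / im ∂_{k+1}, so:

  H_0: rank C_0 − rank ∂_1 = 5 − 4 = 1, and the invariant factors of ∂_1 are all 1, so H_0 = Z.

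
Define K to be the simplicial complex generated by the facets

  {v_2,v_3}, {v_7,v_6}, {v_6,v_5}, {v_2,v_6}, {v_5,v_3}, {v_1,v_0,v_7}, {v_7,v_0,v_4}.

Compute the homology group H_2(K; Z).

H_2 = 0.

Take the total order v_0 < v_1 < v_2 < v_3 < v_4 < v_5 < v_6 < v_7 on the vertex set. Then K (dimension 2) consists of the simplices:

  0-simplices (8): [v_0], [v_1], [v_2], [v_3], [v_4], [v_5], [v_6], [v_7]
  1-simplices (10): [v_0,v_1], [v_0,v_4], [v_0,v_7], [v_1,v_7], [v_2,v_3], [v_2,v_6], [v_3,v_5], [v_4,v_7], [v_5,v_6], [v_6,v_7]
  2-simplices (2): [v_0,v_1,v_7], [v_0,v_4,v_7]

Hence C_0 ≅ Z^8, C_1 ≅ Z^10, C_2 ≅ Z^2.

The boundary map ∂_1: C_1 → C_0 is given by ∂[p,q] = [q] − [p]. For instance
  ∂[v_5,v_6] = [v_6] − [v_5].
The resulting 8×10 matrix has rank 7, and its Smith normal form has invariant factors (1,1,1,1,1,1,1).

Boundary ∂_2: C_2 → C_1 acts by ∂[p,q,r] = [q,r] − [p,r] + [p,q]. For instance
  ∂[v_0,v_1,v_7] = [v_1,v_7] − [v_0,v_7] + [v_0,v_1],
  ∂[v_0,v_4,v_7] = [v_4,v_7] − [v_0,v_7] + [v_0,v_4].
The 10×2 boundary matrix has rank 2 and Smith normal form diag(1,1).

Now H_k = ker ∂_k / im ∂_{k+1}, so:

  H_2: rank ker ∂_2 − rank ∂_3 = (2 − 2) − 0 = 0, and there is no ∂_3, so H_2 = 0.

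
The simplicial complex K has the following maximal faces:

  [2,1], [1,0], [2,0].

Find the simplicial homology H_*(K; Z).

Fix the vertex order 0 < 1 < 2 and write every simplex with vertices in increasing order. Then dim K = 1 and the simplices of K are:

  0-simplices (3): [0], [1], [2]
  1-simplices (3): [0,1], [0,2], [1,2]

giving chain groups C_0 ≅ Z^3, C_1 ≅ Z^3.

The boundary map ∂_1: C_1 → C_0 maps an edge to its endpoints' difference, ∂[p,q] = q − p. For instance
  ∂[0,2] = [2] − [0].
This gives a 3×3 integer matrix of rank 2; reducing to Smith normal form yields diagonal entries (1,1).

Now H_k = ker ∂_k / im ∂_{k+1}, so:

  H_0: rank C_0 − rank ∂_1 = 3 − 2 = 1, and the invariant factors of ∂_1 are all 1, so H_0 = Z.
  H_1: rank ker ∂_1 − rank ∂_2 = (3 − 2) − 0 = 1, and there is no ∂_2, so H_1 = Z.

(K is a triangulation of the circle S^1.)

H_0 ≅ Z,  H_1 ≅ Z.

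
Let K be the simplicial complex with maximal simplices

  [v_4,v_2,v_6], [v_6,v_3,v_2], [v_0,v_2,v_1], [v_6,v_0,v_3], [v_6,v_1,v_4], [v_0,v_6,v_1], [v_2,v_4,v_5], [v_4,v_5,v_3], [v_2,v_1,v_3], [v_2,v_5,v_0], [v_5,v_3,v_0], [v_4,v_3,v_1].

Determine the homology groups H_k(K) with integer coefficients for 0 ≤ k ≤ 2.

Fix the vertex order v_0 < v_1 < v_2 < v_3 < v_4 < v_5 < v_6 and write every simplex with vertices in increasing order. Then dim K = 2 and the simplices of K are:

  0-simplices (7): [v_0], [v_1], [v_2], [v_3], [v_4], [v_5], [v_6]
  1-simplices (18): (18 of them)
  2-simplices (12): (12 of them)

Hence C_0 ≅ Z^7, C_1 ≅ Z^18, C_2 ≅ Z^12.

∂_1: C_1 → C_0 sends each edge [p,q] (with p < q) to q − p.
The 7×18 boundary matrix has rank 6 and Smith normal form diag(1,1,1,1,1,1).

The boundary map ∂_2: C_2 → C_1 sends each 2-simplex [p,q,r] to [q,r] − [p,r] + [p,q]. For instance
  ∂[v_2,v_3,v_6] = [v_3,v_6] − [v_2,v_6] + [v_2,v_3],
  ∂[v_2,v_4,v_6] = [v_4,v_6] − [v_2,v_6] + [v_2,v_4].
As a 18×12 matrix over Z this has rank 12, with invariant factors (1,1,1,1,1,1,1,1,1,1,1,2).

Reading off H_k = ker ∂_k / im ∂_{k+1}:

  H_0: rank C_0 − rank ∂_1 = 7 − 6 = 1, and the invariant factors of ∂_1 are all 1, so H_0 = Z.
  H_1: rank ker ∂_1 − rank ∂_2 = (18 − 6) − 12 = 0, and ∂_2 has invariant factor 2 > 1, so H_1 = Z/2.
  H_2: rank ker ∂_2 − rank ∂_3 = (12 − 12) − 0 = 0, and there is no ∂_3, so H_2 = 0.

As a check, the Euler characteristic is 7 − 18 + 12 = 1, which agrees with 1 − 0 + 0 = 1.

H_0 ≅ Z,  H_1 ≅ Z/2,  H_2 = 0.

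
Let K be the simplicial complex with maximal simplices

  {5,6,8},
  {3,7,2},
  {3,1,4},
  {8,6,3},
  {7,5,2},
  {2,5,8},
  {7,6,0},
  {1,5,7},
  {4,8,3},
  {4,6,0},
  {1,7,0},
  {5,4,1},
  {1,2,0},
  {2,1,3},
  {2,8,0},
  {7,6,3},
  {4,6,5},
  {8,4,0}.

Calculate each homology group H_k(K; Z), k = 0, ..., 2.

K has 9 vertices, 27 edges, 18 triangles.
rank ∂_0 = 0, rank ∂_1 = 8 ⇒ b_0 = 9 − 0 − 8 = 1; all invariant factors of ∂_1 are 1 so no torsion. So H_0 = Z.
rank ∂_1 = 8, rank ∂_2 = 18 ⇒ b_1 = 27 − 8 − 18 = 1; ∂_2 has invariant factor(s) [2] giving torsion. So H_1 = Z ⊕ Z/2Z.
rank ∂_2 = 18, rank ∂_3 = 0 ⇒ b_2 = 18 − 18 − 0 = 0. So H_2 = 0.

H_0 = Z,  H_1 = Z ⊕ Z/2Z,  H_2 = 0.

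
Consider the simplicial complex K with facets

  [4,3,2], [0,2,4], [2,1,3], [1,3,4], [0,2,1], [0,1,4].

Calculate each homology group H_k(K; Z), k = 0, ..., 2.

Take the total order 0 < 1 < 2 < 3 < 4 on the vertex set. Then K (dimension 2) consists of the simplices:

  0-simplices (5): [0], [1], [2], [3], [4]
  1-simplices (9): [0,1], [0,2], [0,4], [1,2], [1,3], [1,4], [2,3], [2,4], [3,4]
  2-simplices (6): [0,1,2], [0,1,4], [0,2,4], [1,2,3], [1,3,4], [2,3,4]

Hence C_0 ≅ Z^5, C_1 ≅ Z^9, C_2 ≅ Z^6.

Boundary ∂_1: C_1 → C_0 sends each edge [p,q] (with p < q) to q − p. For instance
  ∂[1,3] = [3] − [1].
As a 5×9 matrix over Z this has rank 4, with invariant factors (1,1,1,1).

Boundary ∂_2: C_2 → C_1 acts by ∂[p,q,r] = [q,r] − [p,r] + [p,q]. For instance
  ∂[0,2,4] = [2,4] − [0,4] + [0,2],
  ∂[0,1,4] = [1,4] − [0,4] + [0,1].
As a 9×6 matrix over Z this has rank 5, with invariant factors (1,1,1,1,1).

Now H_k = ker ∂_k / im ∂_{k+1}, so:

  H_0: rank C_0 − rank ∂_1 = 5 − 4 = 1, and the invariant factors of ∂_1 are all 1, so H_0 = Z.
  H_1: rank ker ∂_1 − rank ∂_2 = (9 − 4) − 5 = 0, and the invariant factors of ∂_2 are all 1, so H_1 = 0.
  H_2: rank ker ∂_2 − rank ∂_3 = (6 − 5) − 0 = 1, and there is no ∂_3, so H_2 = Z.

H_0 = Z,  H_1 = 0,  H_2 = Z.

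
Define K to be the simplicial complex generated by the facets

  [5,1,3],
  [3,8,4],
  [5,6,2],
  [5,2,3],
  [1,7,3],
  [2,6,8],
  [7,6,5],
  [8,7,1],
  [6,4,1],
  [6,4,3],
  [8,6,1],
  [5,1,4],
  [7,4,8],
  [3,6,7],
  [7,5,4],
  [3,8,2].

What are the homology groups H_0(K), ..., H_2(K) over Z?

H_0 ≅ Z,  H_1 ≅ Z^2,  H_2 ≅ Z.

We work with the vertex ordering 1 < 2 < 3 < 4 < 5 < 6 < 7 < 8. The simplices of K, each written with vertices in increasing order, are:

  0-simplices (8): [1], [2], [3], [4], [5], [6], [7], [8]
  1-simplices (24): (24 of them)
  2-simplices (16): [1,3,5], [1,3,7], [1,4,5], [1,4,6], [1,6,8], [1,7,8], [2,3,5], [2,3,8], [2,5,6], [2,6,8], [3,4,6], [3,4,8], [3,6,7], [4,5,7], [4,7,8], [5,6,7]

Hence C_0 ≅ Z^8, C_1 ≅ Z^24, C_2 ≅ Z^16.

The boundary map ∂_1: C_1 → C_0 is given by ∂[p,q] = [q] − [p]. For instance
  ∂[3,8] = [8] − [3].
The resulting 8×24 matrix has rank 7, and its Smith normal form has invariant factors (1,1,1,1,1,1,1).

∂_2: C_2 → C_1 sends each 2-simplex [p,q,r] to [q,r] − [p,r] + [p,q]. For instance
  ∂[4,5,7] = [5,7] − [4,7] + [4,5],
  ∂[1,7,8] = [7,8] − [1,8] + [1,7].
This gives a 24×16 integer matrix of rank 15; reducing to Smith normal form yields diagonal entries (1,1,1,1,1,1,1,1,1,1,1,1,1,1,1).

From H_k ≅ ker(∂_k) / im(∂_{k+1}) we obtain:

  H_0: rank C_0 − rank ∂_1 = 8 − 7 = 1, and the invariant factors of ∂_1 are all 1, so H_0 = Z.
  H_1: rank ker ∂_1 − rank ∂_2 = (24 − 7) − 15 = 2, and the invariant factors of ∂_2 are all 1, so H_1 = Z^2.
  H_2: rank ker ∂_2 − rank ∂_3 = (16 − 15) − 0 = 1, and there is no ∂_3, so H_2 = Z.

As a check, the Euler characteristic is 8 − 24 + 16 = 0, which agrees with 1 − 2 + 1 = 0.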